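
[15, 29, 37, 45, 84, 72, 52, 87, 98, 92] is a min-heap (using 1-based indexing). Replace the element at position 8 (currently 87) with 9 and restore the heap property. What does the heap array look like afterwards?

[9, 15, 37, 29, 84, 72, 52, 45, 98, 92]

set index 8 from 87 to 9 → [15, 29, 37, 45, 84, 72, 52, 9, 98, 92]
9 < parent 45 at index 4, swap → [15, 29, 37, 9, 84, 72, 52, 45, 98, 92]
9 < parent 29 at index 2, swap → [15, 9, 37, 29, 84, 72, 52, 45, 98, 92]
9 < parent 15 at index 1, swap → [9, 15, 37, 29, 84, 72, 52, 45, 98, 92]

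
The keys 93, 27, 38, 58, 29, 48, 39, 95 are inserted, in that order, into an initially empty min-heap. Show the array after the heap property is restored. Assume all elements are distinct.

Insert 93:
  append 93 at index 0 → [93] (no swap needed)
Insert 27:
  append 27 at index 1 → [93, 27]
  27 < parent 93 at index 0, swap → [27, 93]
Insert 38:
  append 38 at index 2 → [27, 93, 38] (no swap needed)
Insert 58:
  append 58 at index 3 → [27, 93, 38, 58]
  58 < parent 93 at index 1, swap → [27, 58, 38, 93]
Insert 29:
  append 29 at index 4 → [27, 58, 38, 93, 29]
  29 < parent 58 at index 1, swap → [27, 29, 38, 93, 58]
Insert 48:
  append 48 at index 5 → [27, 29, 38, 93, 58, 48] (no swap needed)
Insert 39:
  append 39 at index 6 → [27, 29, 38, 93, 58, 48, 39] (no swap needed)
Insert 95:
  append 95 at index 7 → [27, 29, 38, 93, 58, 48, 39, 95] (no swap needed)

[27, 29, 38, 93, 58, 48, 39, 95]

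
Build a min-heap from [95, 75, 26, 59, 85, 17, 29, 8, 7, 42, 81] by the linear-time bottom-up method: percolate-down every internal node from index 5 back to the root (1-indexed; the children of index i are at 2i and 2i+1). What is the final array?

[7, 8, 17, 59, 42, 26, 29, 75, 95, 85, 81]

sift down from index 5:
  85 vs smaller child 42 at index 10, swap → [95, 75, 26, 59, 42, 17, 29, 8, 7, 85, 81]
sift down from index 4:
  59 vs smaller child 7 at index 9, swap → [95, 75, 26, 7, 42, 17, 29, 8, 59, 85, 81]
sift down from index 3:
  26 vs smaller child 17 at index 6, swap → [95, 75, 17, 7, 42, 26, 29, 8, 59, 85, 81]
sift down from index 2:
  75 vs smaller child 7 at index 4, swap → [95, 7, 17, 75, 42, 26, 29, 8, 59, 85, 81]
  75 vs smaller child 8 at index 8, swap → [95, 7, 17, 8, 42, 26, 29, 75, 59, 85, 81]
sift down from index 1:
  95 vs smaller child 7 at index 2, swap → [7, 95, 17, 8, 42, 26, 29, 75, 59, 85, 81]
  95 vs smaller child 8 at index 4, swap → [7, 8, 17, 95, 42, 26, 29, 75, 59, 85, 81]
  95 vs smaller child 59 at index 9, swap → [7, 8, 17, 59, 42, 26, 29, 75, 95, 85, 81]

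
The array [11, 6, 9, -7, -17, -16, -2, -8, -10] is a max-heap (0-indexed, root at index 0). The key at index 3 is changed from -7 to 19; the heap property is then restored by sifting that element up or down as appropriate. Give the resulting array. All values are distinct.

[19, 11, 9, 6, -17, -16, -2, -8, -10]

set index 3 from -7 to 19 → [11, 6, 9, 19, -17, -16, -2, -8, -10]
19 > parent 6 at index 1, swap → [11, 19, 9, 6, -17, -16, -2, -8, -10]
19 > parent 11 at index 0, swap → [19, 11, 9, 6, -17, -16, -2, -8, -10]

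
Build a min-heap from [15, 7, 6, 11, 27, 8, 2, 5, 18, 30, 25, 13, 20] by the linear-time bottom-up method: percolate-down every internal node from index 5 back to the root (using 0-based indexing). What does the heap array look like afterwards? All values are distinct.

[2, 5, 6, 7, 25, 8, 15, 11, 18, 30, 27, 13, 20]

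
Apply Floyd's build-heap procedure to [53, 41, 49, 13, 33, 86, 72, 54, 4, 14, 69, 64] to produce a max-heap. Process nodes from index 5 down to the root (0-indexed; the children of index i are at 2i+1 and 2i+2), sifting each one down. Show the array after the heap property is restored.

[86, 69, 72, 54, 41, 64, 53, 13, 4, 14, 33, 49]

sift down from index 5: already satisfies heap property
sift down from index 4:
  33 vs larger child 69 at index 10, swap → [53, 41, 49, 13, 69, 86, 72, 54, 4, 14, 33, 64]
sift down from index 3:
  13 vs larger child 54 at index 7, swap → [53, 41, 49, 54, 69, 86, 72, 13, 4, 14, 33, 64]
sift down from index 2:
  49 vs larger child 86 at index 5, swap → [53, 41, 86, 54, 69, 49, 72, 13, 4, 14, 33, 64]
  49 vs only child 64 at index 11, swap → [53, 41, 86, 54, 69, 64, 72, 13, 4, 14, 33, 49]
sift down from index 1:
  41 vs larger child 69 at index 4, swap → [53, 69, 86, 54, 41, 64, 72, 13, 4, 14, 33, 49]
sift down from index 0:
  53 vs larger child 86 at index 2, swap → [86, 69, 53, 54, 41, 64, 72, 13, 4, 14, 33, 49]
  53 vs larger child 72 at index 6, swap → [86, 69, 72, 54, 41, 64, 53, 13, 4, 14, 33, 49]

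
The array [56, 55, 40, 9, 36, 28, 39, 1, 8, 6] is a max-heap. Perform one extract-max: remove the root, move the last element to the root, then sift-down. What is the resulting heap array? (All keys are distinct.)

[55, 36, 40, 9, 6, 28, 39, 1, 8]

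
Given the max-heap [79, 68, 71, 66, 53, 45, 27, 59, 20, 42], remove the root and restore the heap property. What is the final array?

[71, 68, 45, 66, 53, 42, 27, 59, 20]

remove root 79; move last element 42 to root → [42, 68, 71, 66, 53, 45, 27, 59, 20]
42 vs larger child 71 at index 2, swap → [71, 68, 42, 66, 53, 45, 27, 59, 20]
42 vs larger child 45 at index 5, swap → [71, 68, 45, 66, 53, 42, 27, 59, 20]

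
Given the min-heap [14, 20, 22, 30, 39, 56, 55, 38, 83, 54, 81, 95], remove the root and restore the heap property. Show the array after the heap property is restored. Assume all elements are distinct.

[20, 30, 22, 38, 39, 56, 55, 95, 83, 54, 81]

remove root 14; move last element 95 to root → [95, 20, 22, 30, 39, 56, 55, 38, 83, 54, 81]
95 vs smaller child 20 at index 1, swap → [20, 95, 22, 30, 39, 56, 55, 38, 83, 54, 81]
95 vs smaller child 30 at index 3, swap → [20, 30, 22, 95, 39, 56, 55, 38, 83, 54, 81]
95 vs smaller child 38 at index 7, swap → [20, 30, 22, 38, 39, 56, 55, 95, 83, 54, 81]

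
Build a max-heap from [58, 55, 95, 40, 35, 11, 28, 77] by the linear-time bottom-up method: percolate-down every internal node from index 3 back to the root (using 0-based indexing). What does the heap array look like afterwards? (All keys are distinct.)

[95, 77, 58, 55, 35, 11, 28, 40]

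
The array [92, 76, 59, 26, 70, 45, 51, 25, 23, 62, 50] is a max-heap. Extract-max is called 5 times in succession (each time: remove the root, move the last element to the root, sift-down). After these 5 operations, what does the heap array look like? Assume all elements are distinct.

[51, 50, 45, 26, 23, 25]

extract-max #1 returns 92:
  remove root 92; move last element 50 to root → [50, 76, 59, 26, 70, 45, 51, 25, 23, 62]
  50 vs larger child 76 at index 1, swap → [76, 50, 59, 26, 70, 45, 51, 25, 23, 62]
  50 vs larger child 70 at index 4, swap → [76, 70, 59, 26, 50, 45, 51, 25, 23, 62]
  50 vs only child 62 at index 9, swap → [76, 70, 59, 26, 62, 45, 51, 25, 23, 50]
extract-max #2 returns 76:
  remove root 76; move last element 50 to root → [50, 70, 59, 26, 62, 45, 51, 25, 23]
  50 vs larger child 70 at index 1, swap → [70, 50, 59, 26, 62, 45, 51, 25, 23]
  50 vs larger child 62 at index 4, swap → [70, 62, 59, 26, 50, 45, 51, 25, 23]
extract-max #3 returns 70:
  remove root 70; move last element 23 to root → [23, 62, 59, 26, 50, 45, 51, 25]
  23 vs larger child 62 at index 1, swap → [62, 23, 59, 26, 50, 45, 51, 25]
  23 vs larger child 50 at index 4, swap → [62, 50, 59, 26, 23, 45, 51, 25]
extract-max #4 returns 62:
  remove root 62; move last element 25 to root → [25, 50, 59, 26, 23, 45, 51]
  25 vs larger child 59 at index 2, swap → [59, 50, 25, 26, 23, 45, 51]
  25 vs larger child 51 at index 6, swap → [59, 50, 51, 26, 23, 45, 25]
extract-max #5 returns 59:
  remove root 59; move last element 25 to root → [25, 50, 51, 26, 23, 45]
  25 vs larger child 51 at index 2, swap → [51, 50, 25, 26, 23, 45]
  25 vs only child 45 at index 5, swap → [51, 50, 45, 26, 23, 25]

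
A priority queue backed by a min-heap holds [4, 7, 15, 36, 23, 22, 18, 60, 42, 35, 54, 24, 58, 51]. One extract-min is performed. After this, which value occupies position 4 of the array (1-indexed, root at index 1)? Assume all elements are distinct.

36

remove root 4; move last element 51 to root → [51, 7, 15, 36, 23, 22, 18, 60, 42, 35, 54, 24, 58]
51 vs smaller child 7 at index 2, swap → [7, 51, 15, 36, 23, 22, 18, 60, 42, 35, 54, 24, 58]
51 vs smaller child 23 at index 5, swap → [7, 23, 15, 36, 51, 22, 18, 60, 42, 35, 54, 24, 58]
51 vs smaller child 35 at index 10, swap → [7, 23, 15, 36, 35, 22, 18, 60, 42, 51, 54, 24, 58]
resulting array: [7, 23, 15, 36, 35, 22, 18, 60, 42, 51, 54, 24, 58]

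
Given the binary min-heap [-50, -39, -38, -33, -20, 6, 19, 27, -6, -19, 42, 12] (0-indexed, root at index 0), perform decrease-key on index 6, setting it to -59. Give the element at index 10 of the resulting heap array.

set index 6 from 19 to -59 → [-50, -39, -38, -33, -20, 6, -59, 27, -6, -19, 42, 12]
-59 < parent -38 at index 2, swap → [-50, -39, -59, -33, -20, 6, -38, 27, -6, -19, 42, 12]
-59 < parent -50 at index 0, swap → [-59, -39, -50, -33, -20, 6, -38, 27, -6, -19, 42, 12]
resulting array: [-59, -39, -50, -33, -20, 6, -38, 27, -6, -19, 42, 12]

42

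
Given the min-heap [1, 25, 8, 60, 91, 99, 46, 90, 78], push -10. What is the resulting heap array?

append -10 at index 9 → [1, 25, 8, 60, 91, 99, 46, 90, 78, -10]
-10 < parent 91 at index 4, swap → [1, 25, 8, 60, -10, 99, 46, 90, 78, 91]
-10 < parent 25 at index 1, swap → [1, -10, 8, 60, 25, 99, 46, 90, 78, 91]
-10 < parent 1 at index 0, swap → [-10, 1, 8, 60, 25, 99, 46, 90, 78, 91]

[-10, 1, 8, 60, 25, 99, 46, 90, 78, 91]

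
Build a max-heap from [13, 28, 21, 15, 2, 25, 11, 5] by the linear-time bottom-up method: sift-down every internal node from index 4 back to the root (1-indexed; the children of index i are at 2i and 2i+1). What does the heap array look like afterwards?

[28, 15, 25, 13, 2, 21, 11, 5]

sift down from index 4: already satisfies heap property
sift down from index 3:
  21 vs larger child 25 at index 6, swap → [13, 28, 25, 15, 2, 21, 11, 5]
sift down from index 2: already satisfies heap property
sift down from index 1:
  13 vs larger child 28 at index 2, swap → [28, 13, 25, 15, 2, 21, 11, 5]
  13 vs larger child 15 at index 4, swap → [28, 15, 25, 13, 2, 21, 11, 5]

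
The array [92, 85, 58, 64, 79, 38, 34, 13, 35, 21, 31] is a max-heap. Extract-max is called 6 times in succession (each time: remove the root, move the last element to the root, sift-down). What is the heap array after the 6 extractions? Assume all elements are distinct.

[35, 31, 34, 21, 13]

extract-max #1 returns 92:
  remove root 92; move last element 31 to root → [31, 85, 58, 64, 79, 38, 34, 13, 35, 21]
  31 vs larger child 85 at index 1, swap → [85, 31, 58, 64, 79, 38, 34, 13, 35, 21]
  31 vs larger child 79 at index 4, swap → [85, 79, 58, 64, 31, 38, 34, 13, 35, 21]
extract-max #2 returns 85:
  remove root 85; move last element 21 to root → [21, 79, 58, 64, 31, 38, 34, 13, 35]
  21 vs larger child 79 at index 1, swap → [79, 21, 58, 64, 31, 38, 34, 13, 35]
  21 vs larger child 64 at index 3, swap → [79, 64, 58, 21, 31, 38, 34, 13, 35]
  21 vs larger child 35 at index 8, swap → [79, 64, 58, 35, 31, 38, 34, 13, 21]
extract-max #3 returns 79:
  remove root 79; move last element 21 to root → [21, 64, 58, 35, 31, 38, 34, 13]
  21 vs larger child 64 at index 1, swap → [64, 21, 58, 35, 31, 38, 34, 13]
  21 vs larger child 35 at index 3, swap → [64, 35, 58, 21, 31, 38, 34, 13]
extract-max #4 returns 64:
  remove root 64; move last element 13 to root → [13, 35, 58, 21, 31, 38, 34]
  13 vs larger child 58 at index 2, swap → [58, 35, 13, 21, 31, 38, 34]
  13 vs larger child 38 at index 5, swap → [58, 35, 38, 21, 31, 13, 34]
extract-max #5 returns 58:
  remove root 58; move last element 34 to root → [34, 35, 38, 21, 31, 13]
  34 vs larger child 38 at index 2, swap → [38, 35, 34, 21, 31, 13]
extract-max #6 returns 38:
  remove root 38; move last element 13 to root → [13, 35, 34, 21, 31]
  13 vs larger child 35 at index 1, swap → [35, 13, 34, 21, 31]
  13 vs larger child 31 at index 4, swap → [35, 31, 34, 21, 13]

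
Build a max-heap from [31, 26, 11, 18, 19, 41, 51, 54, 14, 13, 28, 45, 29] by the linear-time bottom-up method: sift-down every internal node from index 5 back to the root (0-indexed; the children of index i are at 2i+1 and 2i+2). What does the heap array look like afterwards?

[54, 31, 51, 26, 28, 45, 11, 18, 14, 13, 19, 41, 29]

sift down from index 5:
  41 vs larger child 45 at index 11, swap → [31, 26, 11, 18, 19, 45, 51, 54, 14, 13, 28, 41, 29]
sift down from index 4:
  19 vs larger child 28 at index 10, swap → [31, 26, 11, 18, 28, 45, 51, 54, 14, 13, 19, 41, 29]
sift down from index 3:
  18 vs larger child 54 at index 7, swap → [31, 26, 11, 54, 28, 45, 51, 18, 14, 13, 19, 41, 29]
sift down from index 2:
  11 vs larger child 51 at index 6, swap → [31, 26, 51, 54, 28, 45, 11, 18, 14, 13, 19, 41, 29]
sift down from index 1:
  26 vs larger child 54 at index 3, swap → [31, 54, 51, 26, 28, 45, 11, 18, 14, 13, 19, 41, 29]
sift down from index 0:
  31 vs larger child 54 at index 1, swap → [54, 31, 51, 26, 28, 45, 11, 18, 14, 13, 19, 41, 29]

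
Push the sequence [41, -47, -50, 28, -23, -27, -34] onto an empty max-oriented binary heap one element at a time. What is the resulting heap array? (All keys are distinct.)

Insert 41:
  append 41 at index 0 → [41] (no swap needed)
Insert -47:
  append -47 at index 1 → [41, -47] (no swap needed)
Insert -50:
  append -50 at index 2 → [41, -47, -50] (no swap needed)
Insert 28:
  append 28 at index 3 → [41, -47, -50, 28]
  28 > parent -47 at index 1, swap → [41, 28, -50, -47]
Insert -23:
  append -23 at index 4 → [41, 28, -50, -47, -23] (no swap needed)
Insert -27:
  append -27 at index 5 → [41, 28, -50, -47, -23, -27]
  -27 > parent -50 at index 2, swap → [41, 28, -27, -47, -23, -50]
Insert -34:
  append -34 at index 6 → [41, 28, -27, -47, -23, -50, -34] (no swap needed)

[41, 28, -27, -47, -23, -50, -34]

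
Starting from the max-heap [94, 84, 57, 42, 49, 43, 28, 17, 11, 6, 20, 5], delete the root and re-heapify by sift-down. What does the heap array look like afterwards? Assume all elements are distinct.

[84, 49, 57, 42, 20, 43, 28, 17, 11, 6, 5]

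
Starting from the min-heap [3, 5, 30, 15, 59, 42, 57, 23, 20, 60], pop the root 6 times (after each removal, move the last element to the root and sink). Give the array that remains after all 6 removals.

[42, 57, 59, 60]

extract-min #1 returns 3:
  remove root 3; move last element 60 to root → [60, 5, 30, 15, 59, 42, 57, 23, 20]
  60 vs smaller child 5 at index 1, swap → [5, 60, 30, 15, 59, 42, 57, 23, 20]
  60 vs smaller child 15 at index 3, swap → [5, 15, 30, 60, 59, 42, 57, 23, 20]
  60 vs smaller child 20 at index 8, swap → [5, 15, 30, 20, 59, 42, 57, 23, 60]
extract-min #2 returns 5:
  remove root 5; move last element 60 to root → [60, 15, 30, 20, 59, 42, 57, 23]
  60 vs smaller child 15 at index 1, swap → [15, 60, 30, 20, 59, 42, 57, 23]
  60 vs smaller child 20 at index 3, swap → [15, 20, 30, 60, 59, 42, 57, 23]
  60 vs only child 23 at index 7, swap → [15, 20, 30, 23, 59, 42, 57, 60]
extract-min #3 returns 15:
  remove root 15; move last element 60 to root → [60, 20, 30, 23, 59, 42, 57]
  60 vs smaller child 20 at index 1, swap → [20, 60, 30, 23, 59, 42, 57]
  60 vs smaller child 23 at index 3, swap → [20, 23, 30, 60, 59, 42, 57]
extract-min #4 returns 20:
  remove root 20; move last element 57 to root → [57, 23, 30, 60, 59, 42]
  57 vs smaller child 23 at index 1, swap → [23, 57, 30, 60, 59, 42]
extract-min #5 returns 23:
  remove root 23; move last element 42 to root → [42, 57, 30, 60, 59]
  42 vs smaller child 30 at index 2, swap → [30, 57, 42, 60, 59]
extract-min #6 returns 30:
  remove root 30; move last element 59 to root → [59, 57, 42, 60]
  59 vs smaller child 42 at index 2, swap → [42, 57, 59, 60]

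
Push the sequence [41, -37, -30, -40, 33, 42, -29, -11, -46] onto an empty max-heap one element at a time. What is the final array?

Insert 41:
  append 41 at index 0 → [41] (no swap needed)
Insert -37:
  append -37 at index 1 → [41, -37] (no swap needed)
Insert -30:
  append -30 at index 2 → [41, -37, -30] (no swap needed)
Insert -40:
  append -40 at index 3 → [41, -37, -30, -40] (no swap needed)
Insert 33:
  append 33 at index 4 → [41, -37, -30, -40, 33]
  33 > parent -37 at index 1, swap → [41, 33, -30, -40, -37]
Insert 42:
  append 42 at index 5 → [41, 33, -30, -40, -37, 42]
  42 > parent -30 at index 2, swap → [41, 33, 42, -40, -37, -30]
  42 > parent 41 at index 0, swap → [42, 33, 41, -40, -37, -30]
Insert -29:
  append -29 at index 6 → [42, 33, 41, -40, -37, -30, -29] (no swap needed)
Insert -11:
  append -11 at index 7 → [42, 33, 41, -40, -37, -30, -29, -11]
  -11 > parent -40 at index 3, swap → [42, 33, 41, -11, -37, -30, -29, -40]
Insert -46:
  append -46 at index 8 → [42, 33, 41, -11, -37, -30, -29, -40, -46] (no swap needed)

[42, 33, 41, -11, -37, -30, -29, -40, -46]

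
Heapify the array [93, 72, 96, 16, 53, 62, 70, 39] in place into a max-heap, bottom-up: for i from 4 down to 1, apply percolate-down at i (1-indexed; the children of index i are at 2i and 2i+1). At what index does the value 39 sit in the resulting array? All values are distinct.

4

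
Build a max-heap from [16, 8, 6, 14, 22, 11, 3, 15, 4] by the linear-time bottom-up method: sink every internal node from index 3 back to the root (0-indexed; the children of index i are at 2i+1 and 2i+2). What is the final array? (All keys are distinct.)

[22, 16, 11, 15, 8, 6, 3, 14, 4]

sift down from index 3:
  14 vs larger child 15 at index 7, swap → [16, 8, 6, 15, 22, 11, 3, 14, 4]
sift down from index 2:
  6 vs larger child 11 at index 5, swap → [16, 8, 11, 15, 22, 6, 3, 14, 4]
sift down from index 1:
  8 vs larger child 22 at index 4, swap → [16, 22, 11, 15, 8, 6, 3, 14, 4]
sift down from index 0:
  16 vs larger child 22 at index 1, swap → [22, 16, 11, 15, 8, 6, 3, 14, 4]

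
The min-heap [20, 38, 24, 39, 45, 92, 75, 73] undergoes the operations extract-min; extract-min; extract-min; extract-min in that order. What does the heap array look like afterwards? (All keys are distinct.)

[45, 75, 73, 92]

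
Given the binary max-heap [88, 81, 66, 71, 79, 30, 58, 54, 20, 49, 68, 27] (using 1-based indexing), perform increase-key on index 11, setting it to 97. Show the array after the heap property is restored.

set index 11 from 68 to 97 → [88, 81, 66, 71, 79, 30, 58, 54, 20, 49, 97, 27]
97 > parent 79 at index 5, swap → [88, 81, 66, 71, 97, 30, 58, 54, 20, 49, 79, 27]
97 > parent 81 at index 2, swap → [88, 97, 66, 71, 81, 30, 58, 54, 20, 49, 79, 27]
97 > parent 88 at index 1, swap → [97, 88, 66, 71, 81, 30, 58, 54, 20, 49, 79, 27]

[97, 88, 66, 71, 81, 30, 58, 54, 20, 49, 79, 27]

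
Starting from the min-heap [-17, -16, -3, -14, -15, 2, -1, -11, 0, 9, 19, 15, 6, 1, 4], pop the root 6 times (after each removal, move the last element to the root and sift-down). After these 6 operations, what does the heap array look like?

[-1, 0, 2, 1, 4, 9, 19, 15, 6]

extract-min #1 returns -17:
  remove root -17; move last element 4 to root → [4, -16, -3, -14, -15, 2, -1, -11, 0, 9, 19, 15, 6, 1]
  4 vs smaller child -16 at index 1, swap → [-16, 4, -3, -14, -15, 2, -1, -11, 0, 9, 19, 15, 6, 1]
  4 vs smaller child -15 at index 4, swap → [-16, -15, -3, -14, 4, 2, -1, -11, 0, 9, 19, 15, 6, 1]
extract-min #2 returns -16:
  remove root -16; move last element 1 to root → [1, -15, -3, -14, 4, 2, -1, -11, 0, 9, 19, 15, 6]
  1 vs smaller child -15 at index 1, swap → [-15, 1, -3, -14, 4, 2, -1, -11, 0, 9, 19, 15, 6]
  1 vs smaller child -14 at index 3, swap → [-15, -14, -3, 1, 4, 2, -1, -11, 0, 9, 19, 15, 6]
  1 vs smaller child -11 at index 7, swap → [-15, -14, -3, -11, 4, 2, -1, 1, 0, 9, 19, 15, 6]
extract-min #3 returns -15:
  remove root -15; move last element 6 to root → [6, -14, -3, -11, 4, 2, -1, 1, 0, 9, 19, 15]
  6 vs smaller child -14 at index 1, swap → [-14, 6, -3, -11, 4, 2, -1, 1, 0, 9, 19, 15]
  6 vs smaller child -11 at index 3, swap → [-14, -11, -3, 6, 4, 2, -1, 1, 0, 9, 19, 15]
  6 vs smaller child 0 at index 8, swap → [-14, -11, -3, 0, 4, 2, -1, 1, 6, 9, 19, 15]
extract-min #4 returns -14:
  remove root -14; move last element 15 to root → [15, -11, -3, 0, 4, 2, -1, 1, 6, 9, 19]
  15 vs smaller child -11 at index 1, swap → [-11, 15, -3, 0, 4, 2, -1, 1, 6, 9, 19]
  15 vs smaller child 0 at index 3, swap → [-11, 0, -3, 15, 4, 2, -1, 1, 6, 9, 19]
  15 vs smaller child 1 at index 7, swap → [-11, 0, -3, 1, 4, 2, -1, 15, 6, 9, 19]
extract-min #5 returns -11:
  remove root -11; move last element 19 to root → [19, 0, -3, 1, 4, 2, -1, 15, 6, 9]
  19 vs smaller child -3 at index 2, swap → [-3, 0, 19, 1, 4, 2, -1, 15, 6, 9]
  19 vs smaller child -1 at index 6, swap → [-3, 0, -1, 1, 4, 2, 19, 15, 6, 9]
extract-min #6 returns -3:
  remove root -3; move last element 9 to root → [9, 0, -1, 1, 4, 2, 19, 15, 6]
  9 vs smaller child -1 at index 2, swap → [-1, 0, 9, 1, 4, 2, 19, 15, 6]
  9 vs smaller child 2 at index 5, swap → [-1, 0, 2, 1, 4, 9, 19, 15, 6]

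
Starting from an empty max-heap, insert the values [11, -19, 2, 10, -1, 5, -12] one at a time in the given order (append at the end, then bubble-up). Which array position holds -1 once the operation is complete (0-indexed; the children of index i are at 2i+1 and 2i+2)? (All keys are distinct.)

4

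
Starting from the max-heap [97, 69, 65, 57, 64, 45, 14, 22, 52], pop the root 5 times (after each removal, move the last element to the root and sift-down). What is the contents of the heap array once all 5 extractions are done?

extract-max #1 returns 97:
  remove root 97; move last element 52 to root → [52, 69, 65, 57, 64, 45, 14, 22]
  52 vs larger child 69 at index 1, swap → [69, 52, 65, 57, 64, 45, 14, 22]
  52 vs larger child 64 at index 4, swap → [69, 64, 65, 57, 52, 45, 14, 22]
extract-max #2 returns 69:
  remove root 69; move last element 22 to root → [22, 64, 65, 57, 52, 45, 14]
  22 vs larger child 65 at index 2, swap → [65, 64, 22, 57, 52, 45, 14]
  22 vs larger child 45 at index 5, swap → [65, 64, 45, 57, 52, 22, 14]
extract-max #3 returns 65:
  remove root 65; move last element 14 to root → [14, 64, 45, 57, 52, 22]
  14 vs larger child 64 at index 1, swap → [64, 14, 45, 57, 52, 22]
  14 vs larger child 57 at index 3, swap → [64, 57, 45, 14, 52, 22]
extract-max #4 returns 64:
  remove root 64; move last element 22 to root → [22, 57, 45, 14, 52]
  22 vs larger child 57 at index 1, swap → [57, 22, 45, 14, 52]
  22 vs larger child 52 at index 4, swap → [57, 52, 45, 14, 22]
extract-max #5 returns 57:
  remove root 57; move last element 22 to root → [22, 52, 45, 14]
  22 vs larger child 52 at index 1, swap → [52, 22, 45, 14]

[52, 22, 45, 14]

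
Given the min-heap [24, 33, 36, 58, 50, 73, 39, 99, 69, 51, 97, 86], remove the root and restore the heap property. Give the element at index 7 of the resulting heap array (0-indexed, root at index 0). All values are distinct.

99

remove root 24; move last element 86 to root → [86, 33, 36, 58, 50, 73, 39, 99, 69, 51, 97]
86 vs smaller child 33 at index 1, swap → [33, 86, 36, 58, 50, 73, 39, 99, 69, 51, 97]
86 vs smaller child 50 at index 4, swap → [33, 50, 36, 58, 86, 73, 39, 99, 69, 51, 97]
86 vs smaller child 51 at index 9, swap → [33, 50, 36, 58, 51, 73, 39, 99, 69, 86, 97]
resulting array: [33, 50, 36, 58, 51, 73, 39, 99, 69, 86, 97]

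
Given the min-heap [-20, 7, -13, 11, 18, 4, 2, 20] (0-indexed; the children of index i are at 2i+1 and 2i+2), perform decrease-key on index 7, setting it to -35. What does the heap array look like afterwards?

set index 7 from 20 to -35 → [-20, 7, -13, 11, 18, 4, 2, -35]
-35 < parent 11 at index 3, swap → [-20, 7, -13, -35, 18, 4, 2, 11]
-35 < parent 7 at index 1, swap → [-20, -35, -13, 7, 18, 4, 2, 11]
-35 < parent -20 at index 0, swap → [-35, -20, -13, 7, 18, 4, 2, 11]

[-35, -20, -13, 7, 18, 4, 2, 11]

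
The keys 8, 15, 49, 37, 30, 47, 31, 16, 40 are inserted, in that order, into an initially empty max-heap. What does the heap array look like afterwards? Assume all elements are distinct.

[49, 40, 47, 37, 30, 15, 31, 8, 16]

Insert 8:
  append 8 at index 0 → [8] (no swap needed)
Insert 15:
  append 15 at index 1 → [8, 15]
  15 > parent 8 at index 0, swap → [15, 8]
Insert 49:
  append 49 at index 2 → [15, 8, 49]
  49 > parent 15 at index 0, swap → [49, 8, 15]
Insert 37:
  append 37 at index 3 → [49, 8, 15, 37]
  37 > parent 8 at index 1, swap → [49, 37, 15, 8]
Insert 30:
  append 30 at index 4 → [49, 37, 15, 8, 30] (no swap needed)
Insert 47:
  append 47 at index 5 → [49, 37, 15, 8, 30, 47]
  47 > parent 15 at index 2, swap → [49, 37, 47, 8, 30, 15]
Insert 31:
  append 31 at index 6 → [49, 37, 47, 8, 30, 15, 31] (no swap needed)
Insert 16:
  append 16 at index 7 → [49, 37, 47, 8, 30, 15, 31, 16]
  16 > parent 8 at index 3, swap → [49, 37, 47, 16, 30, 15, 31, 8]
Insert 40:
  append 40 at index 8 → [49, 37, 47, 16, 30, 15, 31, 8, 40]
  40 > parent 16 at index 3, swap → [49, 37, 47, 40, 30, 15, 31, 8, 16]
  40 > parent 37 at index 1, swap → [49, 40, 47, 37, 30, 15, 31, 8, 16]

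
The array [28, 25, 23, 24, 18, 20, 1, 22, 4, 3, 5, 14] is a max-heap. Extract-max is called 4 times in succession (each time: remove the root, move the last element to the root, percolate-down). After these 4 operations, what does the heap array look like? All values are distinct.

extract-max #1 returns 28:
  remove root 28; move last element 14 to root → [14, 25, 23, 24, 18, 20, 1, 22, 4, 3, 5]
  14 vs larger child 25 at index 1, swap → [25, 14, 23, 24, 18, 20, 1, 22, 4, 3, 5]
  14 vs larger child 24 at index 3, swap → [25, 24, 23, 14, 18, 20, 1, 22, 4, 3, 5]
  14 vs larger child 22 at index 7, swap → [25, 24, 23, 22, 18, 20, 1, 14, 4, 3, 5]
extract-max #2 returns 25:
  remove root 25; move last element 5 to root → [5, 24, 23, 22, 18, 20, 1, 14, 4, 3]
  5 vs larger child 24 at index 1, swap → [24, 5, 23, 22, 18, 20, 1, 14, 4, 3]
  5 vs larger child 22 at index 3, swap → [24, 22, 23, 5, 18, 20, 1, 14, 4, 3]
  5 vs larger child 14 at index 7, swap → [24, 22, 23, 14, 18, 20, 1, 5, 4, 3]
extract-max #3 returns 24:
  remove root 24; move last element 3 to root → [3, 22, 23, 14, 18, 20, 1, 5, 4]
  3 vs larger child 23 at index 2, swap → [23, 22, 3, 14, 18, 20, 1, 5, 4]
  3 vs larger child 20 at index 5, swap → [23, 22, 20, 14, 18, 3, 1, 5, 4]
extract-max #4 returns 23:
  remove root 23; move last element 4 to root → [4, 22, 20, 14, 18, 3, 1, 5]
  4 vs larger child 22 at index 1, swap → [22, 4, 20, 14, 18, 3, 1, 5]
  4 vs larger child 18 at index 4, swap → [22, 18, 20, 14, 4, 3, 1, 5]

[22, 18, 20, 14, 4, 3, 1, 5]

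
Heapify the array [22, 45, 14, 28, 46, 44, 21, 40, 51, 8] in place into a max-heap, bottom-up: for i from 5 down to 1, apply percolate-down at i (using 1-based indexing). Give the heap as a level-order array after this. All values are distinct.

sift down from index 5: already satisfies heap property
sift down from index 4:
  28 vs larger child 51 at index 9, swap → [22, 45, 14, 51, 46, 44, 21, 40, 28, 8]
sift down from index 3:
  14 vs larger child 44 at index 6, swap → [22, 45, 44, 51, 46, 14, 21, 40, 28, 8]
sift down from index 2:
  45 vs larger child 51 at index 4, swap → [22, 51, 44, 45, 46, 14, 21, 40, 28, 8]
sift down from index 1:
  22 vs larger child 51 at index 2, swap → [51, 22, 44, 45, 46, 14, 21, 40, 28, 8]
  22 vs larger child 46 at index 5, swap → [51, 46, 44, 45, 22, 14, 21, 40, 28, 8]

[51, 46, 44, 45, 22, 14, 21, 40, 28, 8]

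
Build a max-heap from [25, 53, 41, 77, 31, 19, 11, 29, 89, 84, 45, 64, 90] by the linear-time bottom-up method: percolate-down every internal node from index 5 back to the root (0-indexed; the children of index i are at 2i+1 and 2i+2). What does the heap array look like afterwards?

sift down from index 5:
  19 vs larger child 90 at index 12, swap → [25, 53, 41, 77, 31, 90, 11, 29, 89, 84, 45, 64, 19]
sift down from index 4:
  31 vs larger child 84 at index 9, swap → [25, 53, 41, 77, 84, 90, 11, 29, 89, 31, 45, 64, 19]
sift down from index 3:
  77 vs larger child 89 at index 8, swap → [25, 53, 41, 89, 84, 90, 11, 29, 77, 31, 45, 64, 19]
sift down from index 2:
  41 vs larger child 90 at index 5, swap → [25, 53, 90, 89, 84, 41, 11, 29, 77, 31, 45, 64, 19]
  41 vs larger child 64 at index 11, swap → [25, 53, 90, 89, 84, 64, 11, 29, 77, 31, 45, 41, 19]
sift down from index 1:
  53 vs larger child 89 at index 3, swap → [25, 89, 90, 53, 84, 64, 11, 29, 77, 31, 45, 41, 19]
  53 vs larger child 77 at index 8, swap → [25, 89, 90, 77, 84, 64, 11, 29, 53, 31, 45, 41, 19]
sift down from index 0:
  25 vs larger child 90 at index 2, swap → [90, 89, 25, 77, 84, 64, 11, 29, 53, 31, 45, 41, 19]
  25 vs larger child 64 at index 5, swap → [90, 89, 64, 77, 84, 25, 11, 29, 53, 31, 45, 41, 19]
  25 vs larger child 41 at index 11, swap → [90, 89, 64, 77, 84, 41, 11, 29, 53, 31, 45, 25, 19]

[90, 89, 64, 77, 84, 41, 11, 29, 53, 31, 45, 25, 19]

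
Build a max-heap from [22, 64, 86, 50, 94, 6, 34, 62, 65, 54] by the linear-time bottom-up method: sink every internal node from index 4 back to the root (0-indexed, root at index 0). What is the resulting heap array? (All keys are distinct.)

[94, 65, 86, 62, 64, 6, 34, 22, 50, 54]

sift down from index 4: already satisfies heap property
sift down from index 3:
  50 vs larger child 65 at index 8, swap → [22, 64, 86, 65, 94, 6, 34, 62, 50, 54]
sift down from index 2: already satisfies heap property
sift down from index 1:
  64 vs larger child 94 at index 4, swap → [22, 94, 86, 65, 64, 6, 34, 62, 50, 54]
sift down from index 0:
  22 vs larger child 94 at index 1, swap → [94, 22, 86, 65, 64, 6, 34, 62, 50, 54]
  22 vs larger child 65 at index 3, swap → [94, 65, 86, 22, 64, 6, 34, 62, 50, 54]
  22 vs larger child 62 at index 7, swap → [94, 65, 86, 62, 64, 6, 34, 22, 50, 54]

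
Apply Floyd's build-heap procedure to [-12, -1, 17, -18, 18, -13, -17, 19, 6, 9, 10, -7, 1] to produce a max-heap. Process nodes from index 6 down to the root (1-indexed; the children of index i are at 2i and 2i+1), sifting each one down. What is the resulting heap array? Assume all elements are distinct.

[19, 18, 17, 6, 10, 1, -17, -18, -1, 9, -12, -7, -13]

sift down from index 6:
  -13 vs larger child 1 at index 13, swap → [-12, -1, 17, -18, 18, 1, -17, 19, 6, 9, 10, -7, -13]
sift down from index 5: already satisfies heap property
sift down from index 4:
  -18 vs larger child 19 at index 8, swap → [-12, -1, 17, 19, 18, 1, -17, -18, 6, 9, 10, -7, -13]
sift down from index 3: already satisfies heap property
sift down from index 2:
  -1 vs larger child 19 at index 4, swap → [-12, 19, 17, -1, 18, 1, -17, -18, 6, 9, 10, -7, -13]
  -1 vs larger child 6 at index 9, swap → [-12, 19, 17, 6, 18, 1, -17, -18, -1, 9, 10, -7, -13]
sift down from index 1:
  -12 vs larger child 19 at index 2, swap → [19, -12, 17, 6, 18, 1, -17, -18, -1, 9, 10, -7, -13]
  -12 vs larger child 18 at index 5, swap → [19, 18, 17, 6, -12, 1, -17, -18, -1, 9, 10, -7, -13]
  -12 vs larger child 10 at index 11, swap → [19, 18, 17, 6, 10, 1, -17, -18, -1, 9, -12, -7, -13]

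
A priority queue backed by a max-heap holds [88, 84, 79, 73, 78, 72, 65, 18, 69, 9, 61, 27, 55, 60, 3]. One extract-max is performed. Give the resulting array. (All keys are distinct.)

[84, 78, 79, 73, 61, 72, 65, 18, 69, 9, 3, 27, 55, 60]

remove root 88; move last element 3 to root → [3, 84, 79, 73, 78, 72, 65, 18, 69, 9, 61, 27, 55, 60]
3 vs larger child 84 at index 1, swap → [84, 3, 79, 73, 78, 72, 65, 18, 69, 9, 61, 27, 55, 60]
3 vs larger child 78 at index 4, swap → [84, 78, 79, 73, 3, 72, 65, 18, 69, 9, 61, 27, 55, 60]
3 vs larger child 61 at index 10, swap → [84, 78, 79, 73, 61, 72, 65, 18, 69, 9, 3, 27, 55, 60]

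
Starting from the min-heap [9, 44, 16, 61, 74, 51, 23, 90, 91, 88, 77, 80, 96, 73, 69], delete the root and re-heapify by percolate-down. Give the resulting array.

remove root 9; move last element 69 to root → [69, 44, 16, 61, 74, 51, 23, 90, 91, 88, 77, 80, 96, 73]
69 vs smaller child 16 at index 2, swap → [16, 44, 69, 61, 74, 51, 23, 90, 91, 88, 77, 80, 96, 73]
69 vs smaller child 23 at index 6, swap → [16, 44, 23, 61, 74, 51, 69, 90, 91, 88, 77, 80, 96, 73]

[16, 44, 23, 61, 74, 51, 69, 90, 91, 88, 77, 80, 96, 73]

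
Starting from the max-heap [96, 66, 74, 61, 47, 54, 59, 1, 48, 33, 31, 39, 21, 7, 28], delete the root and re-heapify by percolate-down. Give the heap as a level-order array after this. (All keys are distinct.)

[74, 66, 59, 61, 47, 54, 28, 1, 48, 33, 31, 39, 21, 7]

remove root 96; move last element 28 to root → [28, 66, 74, 61, 47, 54, 59, 1, 48, 33, 31, 39, 21, 7]
28 vs larger child 74 at index 2, swap → [74, 66, 28, 61, 47, 54, 59, 1, 48, 33, 31, 39, 21, 7]
28 vs larger child 59 at index 6, swap → [74, 66, 59, 61, 47, 54, 28, 1, 48, 33, 31, 39, 21, 7]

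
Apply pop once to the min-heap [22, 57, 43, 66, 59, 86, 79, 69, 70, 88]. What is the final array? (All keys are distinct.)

remove root 22; move last element 88 to root → [88, 57, 43, 66, 59, 86, 79, 69, 70]
88 vs smaller child 43 at index 2, swap → [43, 57, 88, 66, 59, 86, 79, 69, 70]
88 vs smaller child 79 at index 6, swap → [43, 57, 79, 66, 59, 86, 88, 69, 70]

[43, 57, 79, 66, 59, 86, 88, 69, 70]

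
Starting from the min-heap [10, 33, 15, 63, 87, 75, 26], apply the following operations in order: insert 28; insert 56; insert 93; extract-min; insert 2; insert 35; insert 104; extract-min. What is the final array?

insert 28:
  append 28 at index 7 → [10, 33, 15, 63, 87, 75, 26, 28]
  28 < parent 63 at index 3, swap → [10, 33, 15, 28, 87, 75, 26, 63]
  28 < parent 33 at index 1, swap → [10, 28, 15, 33, 87, 75, 26, 63]
insert 56:
  append 56 at index 8 → [10, 28, 15, 33, 87, 75, 26, 63, 56] (no swap needed)
insert 93:
  append 93 at index 9 → [10, 28, 15, 33, 87, 75, 26, 63, 56, 93] (no swap needed)
extract-min → returns 10:
  remove root 10; move last element 93 to root → [93, 28, 15, 33, 87, 75, 26, 63, 56]
  93 vs smaller child 15 at index 2, swap → [15, 28, 93, 33, 87, 75, 26, 63, 56]
  93 vs smaller child 26 at index 6, swap → [15, 28, 26, 33, 87, 75, 93, 63, 56]
insert 2:
  append 2 at index 9 → [15, 28, 26, 33, 87, 75, 93, 63, 56, 2]
  2 < parent 87 at index 4, swap → [15, 28, 26, 33, 2, 75, 93, 63, 56, 87]
  2 < parent 28 at index 1, swap → [15, 2, 26, 33, 28, 75, 93, 63, 56, 87]
  2 < parent 15 at index 0, swap → [2, 15, 26, 33, 28, 75, 93, 63, 56, 87]
insert 35:
  append 35 at index 10 → [2, 15, 26, 33, 28, 75, 93, 63, 56, 87, 35] (no swap needed)
insert 104:
  append 104 at index 11 → [2, 15, 26, 33, 28, 75, 93, 63, 56, 87, 35, 104] (no swap needed)
extract-min → returns 2:
  remove root 2; move last element 104 to root → [104, 15, 26, 33, 28, 75, 93, 63, 56, 87, 35]
  104 vs smaller child 15 at index 1, swap → [15, 104, 26, 33, 28, 75, 93, 63, 56, 87, 35]
  104 vs smaller child 28 at index 4, swap → [15, 28, 26, 33, 104, 75, 93, 63, 56, 87, 35]
  104 vs smaller child 35 at index 10, swap → [15, 28, 26, 33, 35, 75, 93, 63, 56, 87, 104]

[15, 28, 26, 33, 35, 75, 93, 63, 56, 87, 104]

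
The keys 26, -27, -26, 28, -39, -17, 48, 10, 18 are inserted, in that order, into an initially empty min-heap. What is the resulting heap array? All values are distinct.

[-39, -27, -26, 10, 26, -17, 48, 28, 18]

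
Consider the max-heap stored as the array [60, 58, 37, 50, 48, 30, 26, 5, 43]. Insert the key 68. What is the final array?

[68, 60, 37, 50, 58, 30, 26, 5, 43, 48]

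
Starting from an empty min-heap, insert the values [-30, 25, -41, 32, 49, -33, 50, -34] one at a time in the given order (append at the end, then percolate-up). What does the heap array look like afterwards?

[-41, -34, -33, 25, 49, -30, 50, 32]

Insert -30:
  append -30 at index 0 → [-30] (no swap needed)
Insert 25:
  append 25 at index 1 → [-30, 25] (no swap needed)
Insert -41:
  append -41 at index 2 → [-30, 25, -41]
  -41 < parent -30 at index 0, swap → [-41, 25, -30]
Insert 32:
  append 32 at index 3 → [-41, 25, -30, 32] (no swap needed)
Insert 49:
  append 49 at index 4 → [-41, 25, -30, 32, 49] (no swap needed)
Insert -33:
  append -33 at index 5 → [-41, 25, -30, 32, 49, -33]
  -33 < parent -30 at index 2, swap → [-41, 25, -33, 32, 49, -30]
Insert 50:
  append 50 at index 6 → [-41, 25, -33, 32, 49, -30, 50] (no swap needed)
Insert -34:
  append -34 at index 7 → [-41, 25, -33, 32, 49, -30, 50, -34]
  -34 < parent 32 at index 3, swap → [-41, 25, -33, -34, 49, -30, 50, 32]
  -34 < parent 25 at index 1, swap → [-41, -34, -33, 25, 49, -30, 50, 32]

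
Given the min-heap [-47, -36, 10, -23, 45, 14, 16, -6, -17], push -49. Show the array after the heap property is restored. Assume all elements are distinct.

[-49, -47, 10, -23, -36, 14, 16, -6, -17, 45]

append -49 at index 9 → [-47, -36, 10, -23, 45, 14, 16, -6, -17, -49]
-49 < parent 45 at index 4, swap → [-47, -36, 10, -23, -49, 14, 16, -6, -17, 45]
-49 < parent -36 at index 1, swap → [-47, -49, 10, -23, -36, 14, 16, -6, -17, 45]
-49 < parent -47 at index 0, swap → [-49, -47, 10, -23, -36, 14, 16, -6, -17, 45]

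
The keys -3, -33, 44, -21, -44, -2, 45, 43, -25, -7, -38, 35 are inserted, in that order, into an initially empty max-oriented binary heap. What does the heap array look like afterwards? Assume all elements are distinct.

[45, 43, 44, -21, -7, 35, -2, -33, -25, -44, -38, -3]

Insert -3:
  append -3 at index 0 → [-3] (no swap needed)
Insert -33:
  append -33 at index 1 → [-3, -33] (no swap needed)
Insert 44:
  append 44 at index 2 → [-3, -33, 44]
  44 > parent -3 at index 0, swap → [44, -33, -3]
Insert -21:
  append -21 at index 3 → [44, -33, -3, -21]
  -21 > parent -33 at index 1, swap → [44, -21, -3, -33]
Insert -44:
  append -44 at index 4 → [44, -21, -3, -33, -44] (no swap needed)
Insert -2:
  append -2 at index 5 → [44, -21, -3, -33, -44, -2]
  -2 > parent -3 at index 2, swap → [44, -21, -2, -33, -44, -3]
Insert 45:
  append 45 at index 6 → [44, -21, -2, -33, -44, -3, 45]
  45 > parent -2 at index 2, swap → [44, -21, 45, -33, -44, -3, -2]
  45 > parent 44 at index 0, swap → [45, -21, 44, -33, -44, -3, -2]
Insert 43:
  append 43 at index 7 → [45, -21, 44, -33, -44, -3, -2, 43]
  43 > parent -33 at index 3, swap → [45, -21, 44, 43, -44, -3, -2, -33]
  43 > parent -21 at index 1, swap → [45, 43, 44, -21, -44, -3, -2, -33]
Insert -25:
  append -25 at index 8 → [45, 43, 44, -21, -44, -3, -2, -33, -25] (no swap needed)
Insert -7:
  append -7 at index 9 → [45, 43, 44, -21, -44, -3, -2, -33, -25, -7]
  -7 > parent -44 at index 4, swap → [45, 43, 44, -21, -7, -3, -2, -33, -25, -44]
Insert -38:
  append -38 at index 10 → [45, 43, 44, -21, -7, -3, -2, -33, -25, -44, -38] (no swap needed)
Insert 35:
  append 35 at index 11 → [45, 43, 44, -21, -7, -3, -2, -33, -25, -44, -38, 35]
  35 > parent -3 at index 5, swap → [45, 43, 44, -21, -7, 35, -2, -33, -25, -44, -38, -3]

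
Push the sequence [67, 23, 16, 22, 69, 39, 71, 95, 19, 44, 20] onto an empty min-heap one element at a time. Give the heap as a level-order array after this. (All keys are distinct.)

[16, 19, 23, 22, 20, 39, 71, 95, 67, 69, 44]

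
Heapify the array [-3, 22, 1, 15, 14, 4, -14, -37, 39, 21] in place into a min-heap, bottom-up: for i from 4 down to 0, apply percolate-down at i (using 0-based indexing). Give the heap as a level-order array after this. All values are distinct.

sift down from index 4: already satisfies heap property
sift down from index 3:
  15 vs smaller child -37 at index 7, swap → [-3, 22, 1, -37, 14, 4, -14, 15, 39, 21]
sift down from index 2:
  1 vs smaller child -14 at index 6, swap → [-3, 22, -14, -37, 14, 4, 1, 15, 39, 21]
sift down from index 1:
  22 vs smaller child -37 at index 3, swap → [-3, -37, -14, 22, 14, 4, 1, 15, 39, 21]
  22 vs smaller child 15 at index 7, swap → [-3, -37, -14, 15, 14, 4, 1, 22, 39, 21]
sift down from index 0:
  -3 vs smaller child -37 at index 1, swap → [-37, -3, -14, 15, 14, 4, 1, 22, 39, 21]

[-37, -3, -14, 15, 14, 4, 1, 22, 39, 21]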